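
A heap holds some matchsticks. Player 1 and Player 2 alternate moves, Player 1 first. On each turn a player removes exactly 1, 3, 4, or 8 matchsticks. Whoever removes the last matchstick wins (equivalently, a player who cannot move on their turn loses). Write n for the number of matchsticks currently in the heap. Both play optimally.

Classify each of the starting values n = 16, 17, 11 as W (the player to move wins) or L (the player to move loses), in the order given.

16: L, 17: W, 11: W

Positions with no move are L. A position that does have a move is losing for the player to move precisely when every available move leads to a winning position for the opponent. Fill in the labels:
n=0: no move → L
n=1: →0(L), so W
n=2: →1(W) only, which is W, so L
n=3: →2(L), so W
n=4: →0(L), so W
n=5: →2(L), so W
n=6: →2(L), so W
n=7: →6(W), 4(W), 3(W) — all W, so L
n=8: →7(L), so W
n=9: →8(W), 6(W), 5(W), 1(W) — all W, so L
n=10: →9(L), so W
n=11: →7(L), so W
n=12: →9(L), so W
n=13: →9(L), so W
n=14: →13(W), 11(W), 10(W), 6(W) — all W, so L
n=15: →14(L), so W
n=16: →15(W), 13(W), 12(W), 8(W) — all W, so L
n=17: →16(L), so W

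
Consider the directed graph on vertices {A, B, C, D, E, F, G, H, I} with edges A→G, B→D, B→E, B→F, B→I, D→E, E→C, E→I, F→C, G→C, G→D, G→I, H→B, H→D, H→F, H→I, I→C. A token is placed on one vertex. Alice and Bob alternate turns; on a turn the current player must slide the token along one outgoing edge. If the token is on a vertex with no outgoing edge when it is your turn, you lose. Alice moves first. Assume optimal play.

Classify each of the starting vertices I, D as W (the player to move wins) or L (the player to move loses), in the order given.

Label each position W (a win for the player to move) or L (a loss). A position with no legal move is L; any other position is W exactly when some move reaches an L, and L when every move reaches a W.
Every edge goes from a vertex to one that appears earlier in the order C, I, E, D, F, B, G, H, A, so processing vertices in that order labels each vertex after all of its successors.
C: no outgoing edge → L
I: can move to C, which is L ⇒ W
E: can move to C, which is L ⇒ W
D: the only move is to E(W), a W ⇒ L
F: can move to C, which is L ⇒ W
B: can move to D, which is L ⇒ W
G: can move to D, which is L ⇒ W
H: can move to D, which is L ⇒ W
A: the only move is to G(W), a W ⇒ L

I: W, D: L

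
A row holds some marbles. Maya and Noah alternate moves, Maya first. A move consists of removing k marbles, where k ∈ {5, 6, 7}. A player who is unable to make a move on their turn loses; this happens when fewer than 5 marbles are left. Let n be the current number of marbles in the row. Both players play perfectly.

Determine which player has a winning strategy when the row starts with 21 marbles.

Maya wins.

Compute win/loss labels from the base case upward. A position with no move is L. Any other position is W if it can reach an L in one move, else L.
n=0: no move → L
n=1: no move → L
n=2: no move → L
n=3: no move → L
n=4: no move → L
n=5: →0(L), so W
n=6: →1(L), so W
n=7: →2(L), so W
n=8: →3(L), so W
n=9: →4(L), so W
n=10: →4(L), so W
n=11: →4(L), so W
n=12: →7(W), 6(W), 5(W) — all W, so L
n=13: →8(W), 7(W), 6(W) — all W, so L
n=14: →9(W), 8(W), 7(W) — all W, so L
n=15: →10(W), 9(W), 8(W) — all W, so L
n=16: →11(W), 10(W), 9(W) — all W, so L
n=17: →12(L), so W
n=18: →13(L), so W
n=19: →14(L), so W
n=20: →15(L), so W
n=21: →16(L), so W
The starting position 21 is W: Maya should remove 5, leaving 16, handing over an L position.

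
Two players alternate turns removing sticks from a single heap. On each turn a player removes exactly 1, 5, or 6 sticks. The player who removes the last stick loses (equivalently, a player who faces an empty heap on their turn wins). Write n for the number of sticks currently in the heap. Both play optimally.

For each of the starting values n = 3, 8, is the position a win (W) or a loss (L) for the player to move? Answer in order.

Work bottom-up. With no move the player to move wins. Otherwise the position is W if at least one move leads to an L position for the opponent, and L if every move leads to a W.
n=0: no move; the opponent has just taken the last stick and therefore loses → W
n=1: only reaches 0(W), which is W → L
n=2: reaches L-position 1 → W
n=3: only reaches 2(W), which is W → L
n=4: reaches L-position 3 → W
n=5: only reaches 4(W), 0(W), all W → L
n=6: reaches L-position 5 → W
n=7: reaches L-position 1 → W
n=8: reaches L-position 3 → W

3: L, 8: W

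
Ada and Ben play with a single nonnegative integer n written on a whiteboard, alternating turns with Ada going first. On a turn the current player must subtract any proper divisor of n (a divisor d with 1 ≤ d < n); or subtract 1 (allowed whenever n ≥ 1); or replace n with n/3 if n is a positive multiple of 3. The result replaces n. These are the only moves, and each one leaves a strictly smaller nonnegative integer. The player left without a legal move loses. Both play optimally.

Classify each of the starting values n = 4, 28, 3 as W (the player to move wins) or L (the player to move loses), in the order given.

4: W, 28: L, 3: W

Work bottom-up. With no move the player to move loses. Otherwise the position is W if at least one move leads to an L position for the opponent, and L if every move leads to a W.
n=0: no move → L
n=1: →0(L), so W
n=2: →1(W) only, which is W, so L
n=3: →2(L), so W
n=4: →2(L), so W
n=5: →4(W) only, which is W, so L
n=6: →2(L), so W
n=7: →6(W) only, which is W, so L
n=8: →7(L), so W
n=9: →3(W), 6(W), 8(W) — all W, so L
n=10: →5(L), so W
n=11: →10(W) only, which is W, so L
n=12: →9(L), so W
n=13: →12(W) only, which is W, so L
n=14: →7(L), so W
n=15: →5(L), so W
n=16: →8(W), 12(W), 14(W), 15(W) — all W, so L
n=17: →16(L), so W
n=18: →9(L), so W
n=19: →18(W) only, which is W, so L
n=20: →16(L), so W
n=21: →7(L), so W
n=22: →11(L), so W
n=23: →22(W) only, which is W, so L
n=24: →16(L), so W
n=25: →20(W), 24(W) — all W, so L
n=26: →13(L), so W
n=27: →9(L), so W
n=28: →14(W), 21(W), 24(W), 26(W), 27(W) — all W, so L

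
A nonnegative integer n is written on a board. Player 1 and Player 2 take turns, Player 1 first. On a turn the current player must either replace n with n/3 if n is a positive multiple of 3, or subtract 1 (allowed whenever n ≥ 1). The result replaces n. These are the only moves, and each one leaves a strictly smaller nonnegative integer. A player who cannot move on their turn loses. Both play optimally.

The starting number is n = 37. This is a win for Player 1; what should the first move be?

Positions with no move are L. A position that does have a move is losing for the player to move precisely when every available move leads to a winning position for the opponent. Fill in the labels:
n=0: no move → L
n=1: W (go to 0, an L position)
n=2: L (sole option 1(W) is W)
n=3: W (go to 2, an L position)
n=4: L (sole option 3(W) is W)
n=5: W (go to 4, an L position)
n=6: W (go to 2, an L position)
n=7: L (sole option 6(W) is W)
n=8: W (go to 7, an L position)
n=9: L (options 3(W), 8(W) are all W)
n=10: W (go to 9, an L position)
n=11: L (sole option 10(W) is W)
n=12: W (go to 4, an L position)
n=13: L (sole option 12(W) is W)
n=14: W (go to 13, an L position)
n=15: L (options 5(W), 14(W) are all W)
n=16: W (go to 15, an L position)
n=17: L (sole option 16(W) is W)
n=18: W (go to 17, an L position)
n=19: L (sole option 18(W) is W)
n=20: W (go to 19, an L position)
n=21: W (go to 7, an L position)
n=22: L (sole option 21(W) is W)
n=23: W (go to 22, an L position)
n=24: L (options 8(W), 23(W) are all W)
n=25: W (go to 24, an L position)
n=26: L (sole option 25(W) is W)
n=27: W (go to 9, an L position)
n=28: L (sole option 27(W) is W)
n=29: W (go to 28, an L position)
n=30: L (options 10(W), 29(W) are all W)
n=31: W (go to 30, an L position)
n=32: L (sole option 31(W) is W)
n=33: W (go to 11, an L position)
n=34: L (sole option 33(W) is W)
n=35: W (go to 34, an L position)
n=36: L (options 12(W), 35(W) are all W)
n=37: W (go to 36, an L position)
From 37, the L positions reachable in one move are: 36.

Move to 36.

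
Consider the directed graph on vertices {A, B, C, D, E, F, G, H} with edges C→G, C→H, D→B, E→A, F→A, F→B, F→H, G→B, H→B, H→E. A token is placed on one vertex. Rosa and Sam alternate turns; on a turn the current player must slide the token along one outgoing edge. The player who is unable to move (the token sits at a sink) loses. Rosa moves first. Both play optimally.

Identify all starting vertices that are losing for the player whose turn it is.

A, B, C

Classify positions by backward induction: terminal positions (no move available) are L. From any other position, the mover wins iff some move reaches an L.
Every edge goes from a vertex to one that appears earlier in the order A, B, D, E, G, H, F, C, so processing vertices in that order labels each vertex after all of its successors.
A: no outgoing edge → L
B: no outgoing edge → L
D: reaches L-position B → W
E: reaches L-position A → W
G: reaches L-position B → W
H: reaches L-position B → W
F: reaches L-position B → W
C: only reaches H(W), G(W), all W → L
Reading off the rows marked L gives the requested list; there are 3 such vertices.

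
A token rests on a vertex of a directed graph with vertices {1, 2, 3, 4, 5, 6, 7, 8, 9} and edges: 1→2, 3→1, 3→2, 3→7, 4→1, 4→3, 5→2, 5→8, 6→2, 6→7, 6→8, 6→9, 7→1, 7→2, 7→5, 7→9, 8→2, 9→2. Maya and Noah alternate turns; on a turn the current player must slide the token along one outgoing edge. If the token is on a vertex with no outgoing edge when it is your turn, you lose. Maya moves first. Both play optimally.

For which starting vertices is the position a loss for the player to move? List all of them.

2, 4

Build the W/L table. Terminal = L. A non-terminal position is W if it has a move to some L; otherwise it is L.
Every edge goes from a vertex to one that appears earlier in the order 2, 9, 8, 5, 1, 7, 6, 3, 4, so processing vertices in that order labels each vertex after all of its successors.
2: no outgoing edge → L
9: reaches L-position 2 → W
8: reaches L-position 2 → W
5: reaches L-position 2 → W
1: reaches L-position 2 → W
7: reaches L-position 2 → W
6: reaches L-position 2 → W
3: reaches L-position 2 → W
4: only reaches 3(W), 1(W), all W → L
Reading off the rows marked L gives the requested list; there are 2 such vertices.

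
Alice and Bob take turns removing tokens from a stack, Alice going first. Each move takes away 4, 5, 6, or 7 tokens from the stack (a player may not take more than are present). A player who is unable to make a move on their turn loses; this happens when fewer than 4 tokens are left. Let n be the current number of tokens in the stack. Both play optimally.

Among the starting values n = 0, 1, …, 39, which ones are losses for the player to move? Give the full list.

0, 1, 2, 3, 11, 12, 13, 14, 22, 23, 24, 25, 33, 34, 35, 36

Work bottom-up. With no move the player to move loses. Otherwise the position is W if at least one move leads to an L position for the opponent, and L if every move leads to a W.
n=0: no move → L
n=1: no move → L
n=2: no move → L
n=3: no move → L
n=4: can move to 0, which is L ⇒ W
n=5: can move to 1, which is L ⇒ W
n=6: can move to 2, which is L ⇒ W
n=7: can move to 3, which is L ⇒ W
n=8: can move to 3, which is L ⇒ W
n=9: can move to 3, which is L ⇒ W
n=10: can move to 3, which is L ⇒ W
n=11: moves to 7(W), 6(W), 5(W), 4(W); every one is W ⇒ L
n=12: moves to 8(W), 7(W), 6(W), 5(W); every one is W ⇒ L
n=13: moves to 9(W), 8(W), 7(W), 6(W); every one is W ⇒ L
n=14: moves to 10(W), 9(W), 8(W), 7(W); every one is W ⇒ L
n=15: can move to 11, which is L ⇒ W
n=16: can move to 12, which is L ⇒ W
n=17: can move to 13, which is L ⇒ W
n=18: can move to 14, which is L ⇒ W
n=19: can move to 14, which is L ⇒ W
n=20: can move to 14, which is L ⇒ W
n=21: can move to 14, which is L ⇒ W
n=22: moves to 18(W), 17(W), 16(W), 15(W); every one is W ⇒ L
n=23: moves to 19(W), 18(W), 17(W), 16(W); every one is W ⇒ L
n=24: moves to 20(W), 19(W), 18(W), 17(W); every one is W ⇒ L
n=25: moves to 21(W), 20(W), 19(W), 18(W); every one is W ⇒ L
n=26: can move to 22, which is L ⇒ W
n=27: can move to 23, which is L ⇒ W
n=28: can move to 24, which is L ⇒ W
n=29: can move to 25, which is L ⇒ W
n=30: can move to 25, which is L ⇒ W
n=31: can move to 25, which is L ⇒ W
n=32: can move to 25, which is L ⇒ W
n=33: moves to 29(W), 28(W), 27(W), 26(W); every one is W ⇒ L
n=34: moves to 30(W), 29(W), 28(W), 27(W); every one is W ⇒ L
n=35: moves to 31(W), 30(W), 29(W), 28(W); every one is W ⇒ L
n=36: moves to 32(W), 31(W), 30(W), 29(W); every one is W ⇒ L
n=37: can move to 33, which is L ⇒ W
n=38: can move to 34, which is L ⇒ W
n=39: can move to 35, which is L ⇒ W
Reading off the rows marked L gives the requested list; there are 16 such values of n.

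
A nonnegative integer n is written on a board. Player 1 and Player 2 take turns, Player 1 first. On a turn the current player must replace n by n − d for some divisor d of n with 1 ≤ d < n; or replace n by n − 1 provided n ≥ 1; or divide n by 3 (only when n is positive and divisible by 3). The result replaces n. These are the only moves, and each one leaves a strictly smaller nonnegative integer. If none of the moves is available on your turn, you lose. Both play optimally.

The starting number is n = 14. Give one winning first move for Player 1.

Build the W/L table. Terminal = L. A non-terminal position is W if it has a move to some L; otherwise it is L.
n=0: no move → L
n=1: can move to 0, which is L ⇒ W
n=2: the only move is to 1(W), a W ⇒ L
n=3: can move to 2, which is L ⇒ W
n=4: can move to 2, which is L ⇒ W
n=5: the only move is to 4(W), a W ⇒ L
n=6: can move to 2, which is L ⇒ W
n=7: the only move is to 6(W), a W ⇒ L
n=8: can move to 7, which is L ⇒ W
n=9: moves to 3(W), 6(W), 8(W); every one is W ⇒ L
n=10: can move to 5, which is L ⇒ W
n=11: the only move is to 10(W), a W ⇒ L
n=12: can move to 9, which is L ⇒ W
n=13: the only move is to 12(W), a W ⇒ L
n=14: can move to 7, which is L ⇒ W
From 14, the L positions reachable in one move are: 7, 13. Any move reaching one of these is winning.

Move to 7.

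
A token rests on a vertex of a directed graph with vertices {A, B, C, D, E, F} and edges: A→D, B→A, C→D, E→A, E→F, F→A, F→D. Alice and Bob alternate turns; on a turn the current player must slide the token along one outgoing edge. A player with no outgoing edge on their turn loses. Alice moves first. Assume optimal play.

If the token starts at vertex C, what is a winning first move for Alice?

Work bottom-up. With no move the player to move loses. Otherwise the position is W if at least one move leads to an L position for the opponent, and L if every move leads to a W.
Every edge goes from a vertex to one that appears earlier in the order D, A, B, C, F, E, so processing vertices in that order labels each vertex after all of its successors.
D: no outgoing edge → L
A: W (go to D, an L position)
B: L (sole option A(W) is W)
C: W (go to D, an L position)
F: W (go to D, an L position)
E: L (options F(W), A(W) are all W)
From C, the L positions reachable in one move are: D.

Move to D.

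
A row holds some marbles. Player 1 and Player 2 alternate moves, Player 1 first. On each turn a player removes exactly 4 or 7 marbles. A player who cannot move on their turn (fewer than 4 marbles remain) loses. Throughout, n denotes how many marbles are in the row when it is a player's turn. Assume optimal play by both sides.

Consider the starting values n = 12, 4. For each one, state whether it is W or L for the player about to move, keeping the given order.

12: L, 4: W

Build the W/L table. Terminal = L. A non-terminal position is W if it has a move to some L; otherwise it is L.
n=0: no move → L
n=1: no move → L
n=2: no move → L
n=3: no move → L
n=4: W (go to 0, an L position)
n=5: W (go to 1, an L position)
n=6: W (go to 2, an L position)
n=7: W (go to 3, an L position)
n=8: W (go to 1, an L position)
n=9: W (go to 2, an L position)
n=10: W (go to 3, an L position)
n=11: L (options 7(W), 4(W) are all W)
n=12: L (options 8(W), 5(W) are all W)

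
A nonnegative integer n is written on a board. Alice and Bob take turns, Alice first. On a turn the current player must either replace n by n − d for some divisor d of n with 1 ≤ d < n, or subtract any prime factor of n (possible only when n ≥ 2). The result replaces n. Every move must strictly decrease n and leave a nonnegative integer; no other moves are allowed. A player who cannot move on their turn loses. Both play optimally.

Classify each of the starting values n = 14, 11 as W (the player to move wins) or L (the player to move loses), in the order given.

Work bottom-up. With no move the player to move loses. Otherwise the position is W if at least one move leads to an L position for the opponent, and L if every move leads to a W.
n=0: no move → L
n=1: no move → L
n=2: W (go to 0, an L position)
n=3: W (go to 0, an L position)
n=4: L (options 2(W), 3(W) are all W)
n=5: W (go to 0, an L position)
n=6: W (go to 4, an L position)
n=7: W (go to 0, an L position)
n=8: W (go to 4, an L position)
n=9: L (options 6(W), 8(W) are all W)
n=10: W (go to 9, an L position)
n=11: W (go to 0, an L position)
n=12: W (go to 9, an L position)
n=13: W (go to 0, an L position)
n=14: L (options 7(W), 12(W), 13(W) are all W)

14: L, 11: W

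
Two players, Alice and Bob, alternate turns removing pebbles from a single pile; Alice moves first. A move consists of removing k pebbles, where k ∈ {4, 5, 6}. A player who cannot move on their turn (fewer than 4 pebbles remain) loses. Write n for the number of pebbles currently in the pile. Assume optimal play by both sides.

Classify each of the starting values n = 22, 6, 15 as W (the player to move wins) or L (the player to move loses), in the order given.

22: L, 6: W, 15: W

Positions with no move are L. A position that does have a move is losing for the player to move precisely when every available move leads to a winning position for the opponent. Fill in the labels:
n=0: no move → L
n=1: no move → L
n=2: no move → L
n=3: no move → L
n=4: W (go to 0, an L position)
n=5: W (go to 1, an L position)
n=6: W (go to 2, an L position)
n=7: W (go to 3, an L position)
n=8: W (go to 3, an L position)
n=9: W (go to 3, an L position)
n=10: L (options 6(W), 5(W), 4(W) are all W)
n=11: L (options 7(W), 6(W), 5(W) are all W)
n=12: L (options 8(W), 7(W), 6(W) are all W)
n=13: L (options 9(W), 8(W), 7(W) are all W)
n=14: W (go to 10, an L position)
n=15: W (go to 11, an L position)
n=16: W (go to 12, an L position)
n=17: W (go to 13, an L position)
n=18: W (go to 13, an L position)
n=19: W (go to 13, an L position)
n=20: L (options 16(W), 15(W), 14(W) are all W)
n=21: L (options 17(W), 16(W), 15(W) are all W)
n=22: L (options 18(W), 17(W), 16(W) are all W)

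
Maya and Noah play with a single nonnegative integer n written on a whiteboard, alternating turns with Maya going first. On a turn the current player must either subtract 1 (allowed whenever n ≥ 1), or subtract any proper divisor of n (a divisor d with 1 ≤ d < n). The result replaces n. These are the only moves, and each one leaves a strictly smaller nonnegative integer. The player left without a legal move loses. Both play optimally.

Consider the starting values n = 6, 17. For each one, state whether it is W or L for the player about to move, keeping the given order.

6: W, 17: L

Label each position W (a win for the player to move) or L (a loss). A position with no legal move is L; any other position is W exactly when some move reaches an L, and L when every move reaches a W.
n=0: no move → L
n=1: →0(L), so W
n=2: →1(W) only, which is W, so L
n=3: →2(L), so W
n=4: →2(L), so W
n=5: →4(W) only, which is W, so L
n=6: →5(L), so W
n=7: →6(W) only, which is W, so L
n=8: →7(L), so W
n=9: →6(W), 8(W) — all W, so L
n=10: →5(L), so W
n=11: →10(W) only, which is W, so L
n=12: →9(L), so W
n=13: →12(W) only, which is W, so L
n=14: →7(L), so W
n=15: →10(W), 12(W), 14(W) — all W, so L
n=16: →15(L), so W
n=17: →16(W) only, which is W, so L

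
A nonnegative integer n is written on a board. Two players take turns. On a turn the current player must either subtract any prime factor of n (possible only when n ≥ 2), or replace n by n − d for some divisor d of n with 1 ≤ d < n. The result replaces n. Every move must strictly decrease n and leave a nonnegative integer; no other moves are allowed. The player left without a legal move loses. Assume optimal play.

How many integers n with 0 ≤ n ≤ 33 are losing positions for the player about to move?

8

Label each position W (a win for the player to move) or L (a loss). A position with no legal move is L; any other position is W exactly when some move reaches an L, and L when every move reaches a W.
n=0: no move → L
n=1: no move → L
n=2: →0(L), so W
n=3: →0(L), so W
n=4: →2(W), 3(W) — all W, so L
n=5: →0(L), so W
n=6: →4(L), so W
n=7: →0(L), so W
n=8: →4(L), so W
n=9: →6(W), 8(W) — all W, so L
n=10: →9(L), so W
n=11: →0(L), so W
n=12: →9(L), so W
n=13: →0(L), so W
n=14: →7(W), 12(W), 13(W) — all W, so L
n=15: →14(L), so W
n=16: →14(L), so W
n=17: →0(L), so W
n=18: →9(L), so W
n=19: →0(L), so W
n=20: →10(W), 15(W), 16(W), 18(W), 19(W) — all W, so L
n=21: →14(L), so W
n=22: →20(L), so W
n=23: →0(L), so W
n=24: →20(L), so W
n=25: →20(L), so W
n=26: →13(W), 24(W), 25(W) — all W, so L
n=27: →26(L), so W
n=28: →14(L), so W
n=29: →0(L), so W
n=30: →20(L), so W
n=31: →0(L), so W
n=32: →16(W), 24(W), 28(W), 30(W), 31(W) — all W, so L
n=33: →32(L), so W
L entries with 0 ≤ n ≤ 33: n = 0, 1, 4, 9, 14, 20, 26, 32; that makes 8.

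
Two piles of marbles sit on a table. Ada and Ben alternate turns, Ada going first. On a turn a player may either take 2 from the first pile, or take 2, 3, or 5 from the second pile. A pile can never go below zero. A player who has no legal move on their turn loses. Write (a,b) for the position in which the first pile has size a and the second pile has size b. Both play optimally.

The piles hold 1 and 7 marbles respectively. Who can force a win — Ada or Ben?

Ben wins.

Build the W/L table. Terminal = L. A non-terminal position is W if it has a move to some L; otherwise it is L.
No move ever increases a pile, so every position that can arise here has a ≤ 1 and b ≤ 7; it is enough to label the cells with 0 ≤ a ≤ 1 and 0 ≤ b ≤ 7.
Every move lowers a or b (never raises either), so fill the grid row by row in increasing a, and left to right within a row: each cell's successors are then already labelled.
      b=0  b=1  b=2  b=3  b=4  b=5  b=6  b=7
a=0:    L    L    W    W    W    W    W    L
a=1:    L    L    W    W    W    W    W    L
Cells with no legal move (terminal, hence L): (0,0), (0,1), (1,0), (1,1).
The remaining L cells, each justified by listing all of its moves:
(0,7): L (options (0,5)(W), (0,4)(W), (0,2)(W) are all W)
(1,7): L (options (1,5)(W), (1,4)(W), (1,2)(W) are all W)
Every other cell has at least one move into one of the L cells above, so it is W.
The starting position (1,7) is L: whatever Ada does, the opponent receives a W position.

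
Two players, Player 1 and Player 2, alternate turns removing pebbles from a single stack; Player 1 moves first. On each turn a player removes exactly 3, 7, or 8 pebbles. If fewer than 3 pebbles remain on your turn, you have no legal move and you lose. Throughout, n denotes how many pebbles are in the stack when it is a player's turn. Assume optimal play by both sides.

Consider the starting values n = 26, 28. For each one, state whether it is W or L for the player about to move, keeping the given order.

26: L, 28: W

Classify positions by backward induction: terminal positions (no move available) are L. From any other position, the mover wins iff some move reaches an L.
n=0: no move → L
n=1: no move → L
n=2: no move → L
n=3: W (go to 0, an L position)
n=4: W (go to 1, an L position)
n=5: W (go to 2, an L position)
n=6: L (sole option 3(W) is W)
n=7: W (go to 0, an L position)
n=8: W (go to 1, an L position)
n=9: W (go to 6, an L position)
n=10: W (go to 2, an L position)
n=11: L (options 8(W), 4(W), 3(W) are all W)
n=12: L (options 9(W), 5(W), 4(W) are all W)
n=13: W (go to 6, an L position)
n=14: W (go to 11, an L position)
n=15: W (go to 12, an L position)
n=16: L (options 13(W), 9(W), 8(W) are all W)
n=17: L (options 14(W), 10(W), 9(W) are all W)
n=18: W (go to 11, an L position)
n=19: W (go to 16, an L position)
n=20: W (go to 17, an L position)
n=21: L (options 18(W), 14(W), 13(W) are all W)
n=22: L (options 19(W), 15(W), 14(W) are all W)
n=23: W (go to 16, an L position)
n=24: W (go to 21, an L position)
n=25: W (go to 22, an L position)
n=26: L (options 23(W), 19(W), 18(W) are all W)
n=27: L (options 24(W), 20(W), 19(W) are all W)
n=28: W (go to 21, an L position)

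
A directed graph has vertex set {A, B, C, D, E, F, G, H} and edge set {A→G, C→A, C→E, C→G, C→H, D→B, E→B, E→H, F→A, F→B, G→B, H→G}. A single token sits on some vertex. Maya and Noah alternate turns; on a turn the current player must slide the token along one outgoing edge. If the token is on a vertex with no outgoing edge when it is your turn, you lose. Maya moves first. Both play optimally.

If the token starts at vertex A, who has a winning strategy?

Label each position W (a win for the player to move) or L (a loss). A position with no legal move is L; any other position is W exactly when some move reaches an L, and L when every move reaches a W.
Every edge goes from a vertex to one that appears earlier in the order B, G, H, E, A, D, F, C, so processing vertices in that order labels each vertex after all of its successors.
B: no outgoing edge → L
G: W (go to B, an L position)
H: L (sole option G(W) is W)
E: W (go to H, an L position)
A: L (sole option G(W) is W)
D: W (go to B, an L position)
F: W (go to A, an L position)
C: W (go to A, an L position)
The starting position A is L: whatever Maya does, the opponent receives a W position.

Noah wins.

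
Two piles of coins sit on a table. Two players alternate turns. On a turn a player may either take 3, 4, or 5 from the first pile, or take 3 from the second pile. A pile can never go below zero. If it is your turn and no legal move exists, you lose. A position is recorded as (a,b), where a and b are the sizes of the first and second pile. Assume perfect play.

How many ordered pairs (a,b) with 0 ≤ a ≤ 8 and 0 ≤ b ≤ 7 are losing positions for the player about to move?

Use the standard recursion: the mover loses at a terminal position; elsewhere, the mover wins exactly when some move hands the opponent an L position.
Every move lowers a or b (never raises either), so fill the grid row by row in increasing a, and left to right within a row: each cell's successors are then already labelled.
      b=0  b=1  b=2  b=3  b=4  b=5  b=6  b=7
a=0:    L    L    L    W    W    W    L    L
a=1:    L    L    L    W    W    W    L    L
a=2:    L    L    L    W    W    W    L    L
a=3:    W    W    W    L    L    L    W    W
a=4:    W    W    W    L    L    L    W    W
a=5:    W    W    W    L    L    L    W    W
a=6:    W    W    W    W    W    W    W    W
a=7:    W    W    W    W    W    W    W    W
a=8:    L    L    L    W    W    W    L    L
Cells with no legal move (terminal, hence L): (0,0), (0,1), (0,2), (1,0), (1,1), (1,2), (2,0), (2,1), (2,2).
The remaining L cells, each justified by listing all of its moves:
(0,6): only reaches (0,3)(W), which is W → L
(0,7): only reaches (0,4)(W), which is W → L
(1,6): only reaches (1,3)(W), which is W → L
(1,7): only reaches (1,4)(W), which is W → L
(2,6): only reaches (2,3)(W), which is W → L
(2,7): only reaches (2,4)(W), which is W → L
(3,3): only reaches (0,3)(W), (3,0)(W), all W → L
(3,4): only reaches (0,4)(W), (3,1)(W), all W → L
(3,5): only reaches (0,5)(W), (3,2)(W), all W → L
(4,3): only reaches (1,3)(W), (0,3)(W), (4,0)(W), all W → L
(4,4): only reaches (1,4)(W), (0,4)(W), (4,1)(W), all W → L
(4,5): only reaches (1,5)(W), (0,5)(W), (4,2)(W), all W → L
(5,3): only reaches (2,3)(W), (1,3)(W), (0,3)(W), (5,0)(W), all W → L
(5,4): only reaches (2,4)(W), (1,4)(W), (0,4)(W), (5,1)(W), all W → L
(5,5): only reaches (2,5)(W), (1,5)(W), (0,5)(W), (5,2)(W), all W → L
(8,0): only reaches (5,0)(W), (4,0)(W), (3,0)(W), all W → L
(8,1): only reaches (5,1)(W), (4,1)(W), (3,1)(W), all W → L
(8,2): only reaches (5,2)(W), (4,2)(W), (3,2)(W), all W → L
(8,6): only reaches (5,6)(W), (4,6)(W), (3,6)(W), (8,3)(W), all W → L
(8,7): only reaches (5,7)(W), (4,7)(W), (3,7)(W), (8,4)(W), all W → L
Every other cell has at least one move into one of the L cells above, so it is W.
L cells per row: a=0: 5, a=1: 5, a=2: 5, a=3: 3, a=4: 3, a=5: 3, a=6: 0, a=7: 0, a=8: 5; total 29.

29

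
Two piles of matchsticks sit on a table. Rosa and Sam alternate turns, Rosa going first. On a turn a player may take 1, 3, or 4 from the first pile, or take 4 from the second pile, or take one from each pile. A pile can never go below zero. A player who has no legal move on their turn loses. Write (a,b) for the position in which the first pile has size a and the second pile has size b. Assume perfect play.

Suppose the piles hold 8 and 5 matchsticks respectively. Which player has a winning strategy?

Sam wins.

Build the W/L table. Terminal = L. A non-terminal position is W if it has a move to some L; otherwise it is L.
No move ever increases a pile, so every position that can arise here has a ≤ 8 and b ≤ 5; it is enough to label the cells with 0 ≤ a ≤ 8 and 0 ≤ b ≤ 5.
Every move lowers a or b (never raises either), so fill the grid row by row in increasing a, and left to right within a row: each cell's successors are then already labelled.
      b=0  b=1  b=2  b=3  b=4  b=5
a=0:    L    L    L    L    W    W
a=1:    W    W    W    W    W    L
a=2:    L    L    L    L    W    W
a=3:    W    W    W    W    W    L
a=4:    W    W    W    W    L    W
a=5:    W    W    W    W    W    W
a=6:    W    W    W    W    L    W
a=7:    L    L    L    L    W    W
a=8:    W    W    W    W    W    L
Cells with no legal move (terminal, hence L): (0,0), (0,1), (0,2), (0,3).
The remaining L cells, each justified by listing all of its moves:
(1,5): →(0,5)(W), (1,1)(W), (0,4)(W) — all W, so L
(2,0): →(1,0)(W) only, which is W, so L
(2,1): →(1,1)(W), (1,0)(W) — all W, so L
(2,2): →(1,2)(W), (1,1)(W) — all W, so L
(2,3): →(1,3)(W), (1,2)(W) — all W, so L
(3,5): →(2,5)(W), (0,5)(W), (3,1)(W), (2,4)(W) — all W, so L
(4,4): →(3,4)(W), (1,4)(W), (0,4)(W), (4,0)(W), (3,3)(W) — all W, so L
(6,4): →(5,4)(W), (3,4)(W), (2,4)(W), (6,0)(W), (5,3)(W) — all W, so L
(7,0): →(6,0)(W), (4,0)(W), (3,0)(W) — all W, so L
(7,1): →(6,1)(W), (4,1)(W), (3,1)(W), (6,0)(W) — all W, so L
(7,2): →(6,2)(W), (4,2)(W), (3,2)(W), (6,1)(W) — all W, so L
(7,3): →(6,3)(W), (4,3)(W), (3,3)(W), (6,2)(W) — all W, so L
(8,5): →(7,5)(W), (5,5)(W), (4,5)(W), (8,1)(W), (7,4)(W) — all W, so L
Every other cell has at least one move into one of the L cells above, so it is W.
The starting position (8,5) is L: whatever Rosa does, the opponent receives a W position.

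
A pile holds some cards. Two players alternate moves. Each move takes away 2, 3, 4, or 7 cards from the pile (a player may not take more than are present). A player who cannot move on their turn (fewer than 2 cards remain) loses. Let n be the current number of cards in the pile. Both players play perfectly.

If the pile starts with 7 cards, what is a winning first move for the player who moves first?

Label each position W (a win for the player to move) or L (a loss). A position with no legal move is L; any other position is W exactly when some move reaches an L, and L when every move reaches a W.
n=0: no move → L
n=1: no move → L
n=2: can move to 0, which is L ⇒ W
n=3: can move to 1, which is L ⇒ W
n=4: can move to 1, which is L ⇒ W
n=5: can move to 1, which is L ⇒ W
n=6: moves to 4(W), 3(W), 2(W); every one is W ⇒ L
n=7: can move to 0, which is L ⇒ W
From 7, the L positions reachable in one move are: 0.

Remove 7, leaving 0.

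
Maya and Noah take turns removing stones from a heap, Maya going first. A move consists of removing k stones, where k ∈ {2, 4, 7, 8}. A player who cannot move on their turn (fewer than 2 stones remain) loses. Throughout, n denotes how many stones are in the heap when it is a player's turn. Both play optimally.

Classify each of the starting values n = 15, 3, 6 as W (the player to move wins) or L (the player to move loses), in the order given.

Use the standard recursion: the mover loses at a terminal position; elsewhere, the mover wins exactly when some move hands the opponent an L position.
n=0: no move → L
n=1: no move → L
n=2: →0(L), so W
n=3: →1(L), so W
n=4: →0(L), so W
n=5: →1(L), so W
n=6: →4(W), 2(W) — all W, so L
n=7: →0(L), so W
n=8: →6(L), so W
n=9: →1(L), so W
n=10: →6(L), so W
n=11: →9(W), 7(W), 4(W), 3(W) — all W, so L
n=12: →10(W), 8(W), 5(W), 4(W) — all W, so L
n=13: →11(L), so W
n=14: →12(L), so W
n=15: →11(L), so W

15: W, 3: W, 6: L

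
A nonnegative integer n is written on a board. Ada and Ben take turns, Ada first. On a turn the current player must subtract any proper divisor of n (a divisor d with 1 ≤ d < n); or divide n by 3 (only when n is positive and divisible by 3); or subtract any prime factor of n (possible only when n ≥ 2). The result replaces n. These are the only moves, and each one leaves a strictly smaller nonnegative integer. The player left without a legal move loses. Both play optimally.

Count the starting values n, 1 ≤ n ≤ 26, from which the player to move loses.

6

Compute win/loss labels from the base case upward. A position with no move is L. Any other position is W if it can reach an L in one move, else L.
n=0: no move → L
n=1: no move → L
n=2: W (go to 0, an L position)
n=3: W (go to 0, an L position)
n=4: L (options 2(W), 3(W) are all W)
n=5: W (go to 0, an L position)
n=6: W (go to 4, an L position)
n=7: W (go to 0, an L position)
n=8: W (go to 4, an L position)
n=9: L (options 3(W), 6(W), 8(W) are all W)
n=10: W (go to 9, an L position)
n=11: W (go to 0, an L position)
n=12: W (go to 4, an L position)
n=13: W (go to 0, an L position)
n=14: L (options 7(W), 12(W), 13(W) are all W)
n=15: W (go to 14, an L position)
n=16: W (go to 14, an L position)
n=17: W (go to 0, an L position)
n=18: W (go to 9, an L position)
n=19: W (go to 0, an L position)
n=20: L (options 10(W), 15(W), 16(W), 18(W), 19(W) are all W)
n=21: W (go to 14, an L position)
n=22: W (go to 20, an L position)
n=23: W (go to 0, an L position)
n=24: W (go to 20, an L position)
n=25: W (go to 20, an L position)
n=26: L (options 13(W), 24(W), 25(W) are all W)
L entries with 1 ≤ n ≤ 26 (n=0 is outside the asked range and is not counted): n = 1, 4, 9, 14, 20, 26; that makes 6.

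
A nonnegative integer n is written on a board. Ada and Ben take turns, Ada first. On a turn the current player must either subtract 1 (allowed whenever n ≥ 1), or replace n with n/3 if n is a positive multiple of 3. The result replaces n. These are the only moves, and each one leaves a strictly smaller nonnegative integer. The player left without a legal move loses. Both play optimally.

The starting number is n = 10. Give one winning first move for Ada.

Move to 9.

Label each position W (a win for the player to move) or L (a loss). A position with no legal move is L; any other position is W exactly when some move reaches an L, and L when every move reaches a W.
n=0: no move → L
n=1: can move to 0, which is L ⇒ W
n=2: the only move is to 1(W), a W ⇒ L
n=3: can move to 2, which is L ⇒ W
n=4: the only move is to 3(W), a W ⇒ L
n=5: can move to 4, which is L ⇒ W
n=6: can move to 2, which is L ⇒ W
n=7: the only move is to 6(W), a W ⇒ L
n=8: can move to 7, which is L ⇒ W
n=9: moves to 3(W), 8(W); every one is W ⇒ L
n=10: can move to 9, which is L ⇒ W
From 10, the L positions reachable in one move are: 9.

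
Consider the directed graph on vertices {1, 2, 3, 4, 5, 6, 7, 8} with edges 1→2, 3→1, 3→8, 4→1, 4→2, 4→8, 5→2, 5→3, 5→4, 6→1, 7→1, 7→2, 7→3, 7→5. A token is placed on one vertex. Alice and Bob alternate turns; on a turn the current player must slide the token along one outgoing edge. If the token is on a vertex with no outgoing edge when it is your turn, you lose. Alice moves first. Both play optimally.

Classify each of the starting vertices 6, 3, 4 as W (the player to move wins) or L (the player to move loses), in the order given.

Use the standard recursion: the mover loses at a terminal position; elsewhere, the mover wins exactly when some move hands the opponent an L position.
Every edge goes from a vertex to one that appears earlier in the order 2, 8, 1, 3, 4, 5, 6, 7, so processing vertices in that order labels each vertex after all of its successors.
2: no outgoing edge → L
8: no outgoing edge → L
1: reaches L-position 2 → W
3: reaches L-position 8 → W
4: reaches L-position 8 → W
5: reaches L-position 2 → W
6: only reaches 1(W), which is W → L
7: reaches L-position 2 → W

6: L, 3: W, 4: W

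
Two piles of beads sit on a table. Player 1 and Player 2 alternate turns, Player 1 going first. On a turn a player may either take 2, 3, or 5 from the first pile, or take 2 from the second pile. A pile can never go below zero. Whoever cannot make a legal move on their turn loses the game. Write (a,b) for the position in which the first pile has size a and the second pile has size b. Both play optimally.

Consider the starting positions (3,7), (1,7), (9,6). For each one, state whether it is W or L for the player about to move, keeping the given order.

Classify positions by backward induction: terminal positions (no move available) are L. From any other position, the mover wins iff some move reaches an L.
No move ever increases a pile, so every position that can arise here has a ≤ 9 and b ≤ 7; it is enough to label the cells with 0 ≤ a ≤ 9 and 0 ≤ b ≤ 7.
Every move lowers a or b (never raises either), so fill the grid row by row in increasing a, and left to right within a row: each cell's successors are then already labelled.
      b=0  b=1  b=2  b=3  b=4  b=5  b=6  b=7
a=0:    L    L    W    W    L    L    W    W
a=1:    L    L    W    W    L    L    W    W
a=2:    W    W    L    L    W    W    L    L
a=3:    W    W    L    L    W    W    L    L
a=4:    W    W    W    W    W    W    W    W
a=5:    W    W    W    W    W    W    W    W
a=6:    W    W    W    W    W    W    W    W
a=7:    L    L    W    W    L    L    W    W
a=8:    L    L    W    W    L    L    W    W
a=9:    W    W    L    L    W    W    L    L
Cells with no legal move (terminal, hence L): (0,0), (0,1), (1,0), (1,1).
The remaining L cells, each justified by listing all of its moves:
(0,4): the only move is to (0,2)(W), a W ⇒ L
(0,5): the only move is to (0,3)(W), a W ⇒ L
(1,4): the only move is to (1,2)(W), a W ⇒ L
(1,5): the only move is to (1,3)(W), a W ⇒ L
(2,2): moves to (0,2)(W), (2,0)(W); every one is W ⇒ L
(2,3): moves to (0,3)(W), (2,1)(W); every one is W ⇒ L
(2,6): moves to (0,6)(W), (2,4)(W); every one is W ⇒ L
(2,7): moves to (0,7)(W), (2,5)(W); every one is W ⇒ L
(3,2): moves to (1,2)(W), (0,2)(W), (3,0)(W); every one is W ⇒ L
(3,3): moves to (1,3)(W), (0,3)(W), (3,1)(W); every one is W ⇒ L
(3,6): moves to (1,6)(W), (0,6)(W), (3,4)(W); every one is W ⇒ L
(3,7): moves to (1,7)(W), (0,7)(W), (3,5)(W); every one is W ⇒ L
(7,0): moves to (5,0)(W), (4,0)(W), (2,0)(W); every one is W ⇒ L
(7,1): moves to (5,1)(W), (4,1)(W), (2,1)(W); every one is W ⇒ L
(7,4): moves to (5,4)(W), (4,4)(W), (2,4)(W), (7,2)(W); every one is W ⇒ L
(7,5): moves to (5,5)(W), (4,5)(W), (2,5)(W), (7,3)(W); every one is W ⇒ L
(8,0): moves to (6,0)(W), (5,0)(W), (3,0)(W); every one is W ⇒ L
(8,1): moves to (6,1)(W), (5,1)(W), (3,1)(W); every one is W ⇒ L
(8,4): moves to (6,4)(W), (5,4)(W), (3,4)(W), (8,2)(W); every one is W ⇒ L
(8,5): moves to (6,5)(W), (5,5)(W), (3,5)(W), (8,3)(W); every one is W ⇒ L
(9,2): moves to (7,2)(W), (6,2)(W), (4,2)(W), (9,0)(W); every one is W ⇒ L
(9,3): moves to (7,3)(W), (6,3)(W), (4,3)(W), (9,1)(W); every one is W ⇒ L
(9,6): moves to (7,6)(W), (6,6)(W), (4,6)(W), (9,4)(W); every one is W ⇒ L
(9,7): moves to (7,7)(W), (6,7)(W), (4,7)(W), (9,5)(W); every one is W ⇒ L
Every other cell has at least one move into one of the L cells above, so it is W.
(3,7): one of the L cells justified above, so L
(1,7): the move to (1,5) reaches an L cell, so W
(9,6): one of the L cells justified above, so L

(3,7): L, (1,7): W, (9,6): L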